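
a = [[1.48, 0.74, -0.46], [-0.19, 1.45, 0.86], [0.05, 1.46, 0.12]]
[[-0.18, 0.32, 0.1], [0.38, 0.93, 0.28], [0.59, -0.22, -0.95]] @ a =[[-0.32, 0.48, 0.37], [0.4, 2.04, 0.66], [0.87, -1.27, -0.57]]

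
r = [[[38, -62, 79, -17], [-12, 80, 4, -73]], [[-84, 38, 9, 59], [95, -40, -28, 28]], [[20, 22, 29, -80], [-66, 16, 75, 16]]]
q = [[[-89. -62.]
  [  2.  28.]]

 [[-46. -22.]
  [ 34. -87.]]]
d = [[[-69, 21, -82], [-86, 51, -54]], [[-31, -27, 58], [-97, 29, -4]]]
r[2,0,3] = -80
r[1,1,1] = -40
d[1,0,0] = -31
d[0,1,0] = -86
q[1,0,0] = -46.0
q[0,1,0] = 2.0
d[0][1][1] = 51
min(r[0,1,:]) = -73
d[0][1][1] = 51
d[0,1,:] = [-86, 51, -54]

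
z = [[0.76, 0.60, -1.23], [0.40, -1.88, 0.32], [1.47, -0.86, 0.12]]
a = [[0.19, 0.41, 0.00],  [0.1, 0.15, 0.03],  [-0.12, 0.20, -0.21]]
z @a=[[0.35, 0.16, 0.28], [-0.15, -0.05, -0.12], [0.18, 0.5, -0.05]]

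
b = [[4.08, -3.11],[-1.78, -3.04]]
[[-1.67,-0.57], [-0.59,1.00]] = b@[[-0.18, -0.27], [0.3, -0.17]]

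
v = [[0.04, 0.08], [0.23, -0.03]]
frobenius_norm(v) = 0.25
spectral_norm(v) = 0.23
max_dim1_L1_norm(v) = 0.26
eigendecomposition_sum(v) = [[0.09, 0.04], [0.12, 0.05]] + [[-0.05, 0.04], [0.11, -0.08]]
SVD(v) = [[-0.14,-0.99], [-0.99,0.14]] @ diag([0.23406896771257157, 0.0837360039288425]) @ [[-1.0,0.08],  [-0.08,-1.0]]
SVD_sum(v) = [[0.03, -0.0], [0.23, -0.02]] + [[0.01, 0.08],  [-0.00, -0.01]]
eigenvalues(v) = [0.15, -0.14]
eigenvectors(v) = [[0.61, -0.42], [0.8, 0.91]]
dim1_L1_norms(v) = [0.12, 0.26]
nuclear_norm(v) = 0.32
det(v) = -0.02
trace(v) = 0.01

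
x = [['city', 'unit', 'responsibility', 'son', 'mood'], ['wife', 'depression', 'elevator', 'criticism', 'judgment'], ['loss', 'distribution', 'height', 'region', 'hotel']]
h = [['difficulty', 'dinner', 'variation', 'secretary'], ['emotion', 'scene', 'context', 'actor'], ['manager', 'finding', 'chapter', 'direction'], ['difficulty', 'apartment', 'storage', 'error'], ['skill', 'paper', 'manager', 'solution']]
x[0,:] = ['city', 'unit', 'responsibility', 'son', 'mood']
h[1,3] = 'actor'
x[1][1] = 'depression'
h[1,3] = 'actor'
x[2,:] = ['loss', 'distribution', 'height', 'region', 'hotel']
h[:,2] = ['variation', 'context', 'chapter', 'storage', 'manager']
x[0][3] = 'son'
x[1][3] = 'criticism'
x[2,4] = 'hotel'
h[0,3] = 'secretary'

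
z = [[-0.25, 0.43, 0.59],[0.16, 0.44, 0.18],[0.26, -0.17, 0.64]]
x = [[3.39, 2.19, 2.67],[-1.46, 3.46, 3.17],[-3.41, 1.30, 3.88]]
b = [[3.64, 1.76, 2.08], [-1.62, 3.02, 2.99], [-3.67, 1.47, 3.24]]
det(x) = 46.71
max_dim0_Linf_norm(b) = 3.67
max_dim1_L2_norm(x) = 5.33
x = z + b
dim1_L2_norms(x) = [4.84, 4.91, 5.33]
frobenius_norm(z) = 1.16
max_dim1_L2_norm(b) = 5.11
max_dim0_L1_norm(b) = 8.93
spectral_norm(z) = 0.95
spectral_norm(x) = 7.14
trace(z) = 0.83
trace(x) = 10.73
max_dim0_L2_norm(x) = 5.68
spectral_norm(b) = 6.61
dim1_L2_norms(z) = [0.77, 0.5, 0.71]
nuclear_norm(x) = 13.31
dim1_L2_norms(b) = [4.55, 4.55, 5.11]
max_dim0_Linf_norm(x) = 3.88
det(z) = -0.19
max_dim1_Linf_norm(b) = 3.67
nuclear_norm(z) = 1.87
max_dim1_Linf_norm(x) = 3.88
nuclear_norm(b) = 12.28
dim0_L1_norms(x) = [8.26, 6.95, 9.72]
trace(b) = 9.90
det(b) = 27.64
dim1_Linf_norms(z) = [0.59, 0.44, 0.64]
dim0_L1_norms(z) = [0.67, 1.04, 1.41]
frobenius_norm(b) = 8.21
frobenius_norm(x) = 8.71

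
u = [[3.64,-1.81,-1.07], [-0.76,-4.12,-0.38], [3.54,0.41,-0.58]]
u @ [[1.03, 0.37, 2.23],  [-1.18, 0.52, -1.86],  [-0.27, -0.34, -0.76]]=[[6.17, 0.77, 12.3], [4.18, -2.29, 6.26], [3.32, 1.72, 7.57]]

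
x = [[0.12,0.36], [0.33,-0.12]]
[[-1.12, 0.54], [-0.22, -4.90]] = x @ [[-1.61, -12.76],[-2.57, 5.74]]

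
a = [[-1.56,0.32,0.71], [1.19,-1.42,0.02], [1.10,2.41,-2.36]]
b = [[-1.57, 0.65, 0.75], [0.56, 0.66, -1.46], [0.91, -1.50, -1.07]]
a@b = [[3.27, -1.87, -2.40], [-2.65, -0.19, 2.94], [-2.52, 5.85, -0.17]]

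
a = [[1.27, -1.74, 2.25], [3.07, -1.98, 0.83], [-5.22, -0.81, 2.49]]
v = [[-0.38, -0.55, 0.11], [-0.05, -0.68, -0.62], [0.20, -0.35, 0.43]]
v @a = [[-2.75, 1.66, -1.04],[1.09, 1.94, -2.22],[-3.07, -0.0, 1.23]]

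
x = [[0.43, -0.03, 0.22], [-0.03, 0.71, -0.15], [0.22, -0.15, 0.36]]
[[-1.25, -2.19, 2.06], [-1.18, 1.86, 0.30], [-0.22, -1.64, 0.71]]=x@[[-3.44, -4.48, 5.43], [-1.64, 2.24, 0.4], [0.82, -0.89, -1.19]]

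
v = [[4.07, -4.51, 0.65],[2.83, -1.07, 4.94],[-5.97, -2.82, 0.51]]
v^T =[[4.07, 2.83, -5.97], [-4.51, -1.07, -2.82], [0.65, 4.94, 0.51]]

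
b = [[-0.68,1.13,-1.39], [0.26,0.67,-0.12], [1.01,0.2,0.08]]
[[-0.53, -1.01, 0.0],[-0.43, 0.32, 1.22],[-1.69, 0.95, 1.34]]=b @ [[-1.88, 0.86, 0.94], [0.38, 0.23, 1.60], [1.61, 0.49, 0.84]]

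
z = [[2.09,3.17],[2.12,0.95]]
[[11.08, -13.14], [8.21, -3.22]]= z @ [[3.27, 0.48], [1.34, -4.46]]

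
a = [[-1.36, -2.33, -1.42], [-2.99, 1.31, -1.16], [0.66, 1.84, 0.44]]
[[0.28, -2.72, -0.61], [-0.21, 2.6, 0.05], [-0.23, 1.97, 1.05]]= a @[[0.01, -0.62, 0.75], [-0.13, 1.14, 0.61], [0.01, 0.64, -1.29]]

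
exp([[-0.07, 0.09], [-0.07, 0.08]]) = [[0.93, 0.09], [-0.07, 1.08]]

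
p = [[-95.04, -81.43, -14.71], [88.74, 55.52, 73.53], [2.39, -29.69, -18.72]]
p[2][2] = -18.72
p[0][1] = -81.43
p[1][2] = 73.53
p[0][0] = -95.04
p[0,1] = -81.43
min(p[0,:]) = -95.04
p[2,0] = 2.39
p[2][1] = -29.69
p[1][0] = 88.74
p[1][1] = 55.52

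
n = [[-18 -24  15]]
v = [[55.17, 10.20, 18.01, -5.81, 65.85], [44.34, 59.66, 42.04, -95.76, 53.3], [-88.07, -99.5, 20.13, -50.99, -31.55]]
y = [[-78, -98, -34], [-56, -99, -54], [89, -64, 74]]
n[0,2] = 15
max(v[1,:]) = 59.66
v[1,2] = 42.04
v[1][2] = 42.04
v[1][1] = 59.66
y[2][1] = -64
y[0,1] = -98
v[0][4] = 65.85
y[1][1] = -99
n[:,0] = [-18]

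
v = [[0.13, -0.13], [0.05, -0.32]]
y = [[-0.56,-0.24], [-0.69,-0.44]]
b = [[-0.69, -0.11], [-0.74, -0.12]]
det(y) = 0.08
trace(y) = -1.00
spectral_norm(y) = 1.02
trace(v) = -0.19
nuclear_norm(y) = 1.10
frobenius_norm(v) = 0.37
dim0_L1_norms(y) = [1.25, 0.68]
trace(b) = -0.81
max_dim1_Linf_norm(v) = 0.32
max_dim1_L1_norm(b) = 0.86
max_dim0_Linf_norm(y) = 0.69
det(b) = 0.00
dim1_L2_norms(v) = [0.18, 0.32]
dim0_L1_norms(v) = [0.18, 0.45]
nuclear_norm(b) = 1.03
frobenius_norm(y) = 1.02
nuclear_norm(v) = 0.46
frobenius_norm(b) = 1.02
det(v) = -0.04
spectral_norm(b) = 1.02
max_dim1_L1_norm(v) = 0.37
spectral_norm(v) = 0.36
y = v + b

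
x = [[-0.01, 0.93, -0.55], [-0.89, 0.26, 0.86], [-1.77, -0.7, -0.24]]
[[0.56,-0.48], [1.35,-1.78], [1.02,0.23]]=x @[[-0.94, 0.51], [0.8, -1.21], [0.36, -1.18]]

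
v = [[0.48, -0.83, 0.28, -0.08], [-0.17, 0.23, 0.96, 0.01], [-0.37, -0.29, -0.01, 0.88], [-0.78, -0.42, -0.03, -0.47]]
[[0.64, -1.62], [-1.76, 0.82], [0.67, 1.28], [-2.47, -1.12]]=v@[[2.27,-0.51], [-0.10,1.61], [-1.43,0.36], [1.67,1.77]]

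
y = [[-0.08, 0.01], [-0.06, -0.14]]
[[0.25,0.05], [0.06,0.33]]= y @ [[-3.04, -0.87], [0.85, -1.97]]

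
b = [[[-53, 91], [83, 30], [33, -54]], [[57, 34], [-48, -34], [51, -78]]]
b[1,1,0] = -48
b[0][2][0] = 33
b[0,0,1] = 91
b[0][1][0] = 83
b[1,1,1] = -34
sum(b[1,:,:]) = -18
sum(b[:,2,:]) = -48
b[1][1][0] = -48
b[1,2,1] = -78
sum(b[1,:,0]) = 60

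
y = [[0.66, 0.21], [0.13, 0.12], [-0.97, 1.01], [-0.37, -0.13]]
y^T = [[0.66, 0.13, -0.97, -0.37], [0.21, 0.12, 1.01, -0.13]]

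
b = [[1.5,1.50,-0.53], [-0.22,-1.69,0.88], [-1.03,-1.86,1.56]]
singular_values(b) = [3.78, 0.96, 0.45]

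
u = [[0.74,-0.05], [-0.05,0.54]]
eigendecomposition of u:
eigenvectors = [[0.97, 0.23], [-0.23, 0.97]]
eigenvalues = [0.75, 0.53]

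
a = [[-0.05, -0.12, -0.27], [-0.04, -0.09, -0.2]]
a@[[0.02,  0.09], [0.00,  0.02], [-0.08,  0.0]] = [[0.02, -0.01], [0.02, -0.01]]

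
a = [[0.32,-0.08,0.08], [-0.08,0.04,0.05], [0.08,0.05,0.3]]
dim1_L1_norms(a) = [0.48, 0.17, 0.43]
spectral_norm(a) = 0.39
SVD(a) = [[-0.78, 0.56, -0.29], [0.09, -0.36, -0.93], [-0.62, -0.75, 0.23]] @ diag([0.39300764608895367, 0.2648402510360446, 0.002152102875001692]) @ [[-0.78, 0.09, -0.62], [0.56, -0.36, -0.75], [-0.29, -0.93, 0.23]]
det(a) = 0.00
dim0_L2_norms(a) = [0.34, 0.1, 0.31]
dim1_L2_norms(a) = [0.34, 0.1, 0.31]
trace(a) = 0.66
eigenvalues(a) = [0.0, 0.39, 0.26]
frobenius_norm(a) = 0.47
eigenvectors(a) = [[0.29,0.78,-0.56], [0.93,-0.09,0.36], [-0.23,0.62,0.75]]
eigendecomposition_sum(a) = [[0.0, 0.00, -0.00], [0.0, 0.00, -0.0], [-0.00, -0.00, 0.0]] + [[0.24, -0.03, 0.19], [-0.03, 0.00, -0.02], [0.19, -0.02, 0.15]] + [[0.08, -0.05, -0.11], [-0.05, 0.04, 0.07], [-0.11, 0.07, 0.15]]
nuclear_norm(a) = 0.66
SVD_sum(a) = [[0.24, -0.03, 0.19], [-0.03, 0.00, -0.02], [0.19, -0.02, 0.15]] + [[0.08, -0.05, -0.11], [-0.05, 0.04, 0.07], [-0.11, 0.07, 0.15]] + [[0.00, 0.0, -0.00], [0.00, 0.0, -0.0], [-0.0, -0.00, 0.0]]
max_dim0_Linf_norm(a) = 0.32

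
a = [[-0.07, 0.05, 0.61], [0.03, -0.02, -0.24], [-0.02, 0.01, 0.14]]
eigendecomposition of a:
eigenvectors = [[(-0.92+0j), (-0.92-0j), -0.36+0.00j], [0.33+0.04j, (0.33-0.04j), 0.93+0.00j], [-0.17-0.06j, (-0.17+0.06j), -0.12+0.00j]]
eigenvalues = [(0.03+0.04j), (0.03-0.04j), (-0+0j)]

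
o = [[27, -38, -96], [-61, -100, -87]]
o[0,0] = 27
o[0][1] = -38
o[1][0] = -61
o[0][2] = -96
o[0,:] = [27, -38, -96]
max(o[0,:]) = 27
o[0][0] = 27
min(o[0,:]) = -96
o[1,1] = -100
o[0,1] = -38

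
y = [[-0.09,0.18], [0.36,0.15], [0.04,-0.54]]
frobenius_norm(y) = 0.70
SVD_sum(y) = [[0.01, 0.17], [0.01, 0.18], [-0.04, -0.53]] + [[-0.1, 0.01], [0.35, -0.03], [0.08, -0.01]]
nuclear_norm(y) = 0.96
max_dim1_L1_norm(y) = 0.58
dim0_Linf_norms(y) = [0.36, 0.54]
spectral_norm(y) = 0.59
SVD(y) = [[-0.29, 0.28], [-0.30, -0.93], [0.91, -0.22]] @ diag([0.5897109061941612, 0.371538755873006]) @ [[-0.08, -1.0], [-1.0, 0.08]]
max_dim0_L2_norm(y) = 0.59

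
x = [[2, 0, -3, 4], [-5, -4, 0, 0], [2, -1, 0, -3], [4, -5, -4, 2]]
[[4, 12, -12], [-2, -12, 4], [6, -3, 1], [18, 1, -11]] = x @ [[2, 0, 0], [-2, 3, -1], [0, -4, 4], [0, 0, 0]]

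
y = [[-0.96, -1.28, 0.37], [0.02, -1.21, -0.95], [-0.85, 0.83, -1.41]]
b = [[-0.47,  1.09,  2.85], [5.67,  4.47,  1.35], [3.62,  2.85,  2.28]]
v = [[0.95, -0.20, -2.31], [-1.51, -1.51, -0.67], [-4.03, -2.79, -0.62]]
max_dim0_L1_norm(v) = 6.49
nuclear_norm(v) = 8.16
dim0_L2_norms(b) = [6.74, 5.41, 3.89]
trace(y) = -3.58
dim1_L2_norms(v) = [2.51, 2.24, 4.94]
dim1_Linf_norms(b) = [2.85, 5.67, 3.62]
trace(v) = -1.18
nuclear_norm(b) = 12.46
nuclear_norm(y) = 4.88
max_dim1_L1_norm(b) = 11.49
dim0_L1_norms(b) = [9.76, 8.41, 6.48]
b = y @ v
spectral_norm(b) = 8.96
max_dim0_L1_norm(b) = 9.76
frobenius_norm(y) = 2.91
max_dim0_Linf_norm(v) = 4.03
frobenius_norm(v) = 5.97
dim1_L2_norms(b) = [3.09, 7.35, 5.14]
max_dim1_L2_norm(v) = 4.94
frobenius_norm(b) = 9.48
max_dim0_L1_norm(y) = 3.32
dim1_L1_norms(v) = [3.46, 3.69, 7.44]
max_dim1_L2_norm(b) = 7.35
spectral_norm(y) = 2.01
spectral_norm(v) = 5.41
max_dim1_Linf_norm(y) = 1.41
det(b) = -11.81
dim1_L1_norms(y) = [2.61, 2.18, 3.09]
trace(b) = 6.28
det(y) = -3.84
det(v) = 3.09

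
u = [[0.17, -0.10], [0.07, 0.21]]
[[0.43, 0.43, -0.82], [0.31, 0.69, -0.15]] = u @ [[2.81, 3.74, -4.40], [0.52, 2.06, 0.76]]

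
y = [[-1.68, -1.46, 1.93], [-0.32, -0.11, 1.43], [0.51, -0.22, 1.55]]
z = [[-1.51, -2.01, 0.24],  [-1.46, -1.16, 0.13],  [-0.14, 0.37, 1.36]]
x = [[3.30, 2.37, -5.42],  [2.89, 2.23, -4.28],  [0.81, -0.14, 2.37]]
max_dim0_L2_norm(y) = 2.86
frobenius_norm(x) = 9.16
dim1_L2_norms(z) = [2.53, 1.87, 1.42]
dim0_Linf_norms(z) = [1.51, 2.01, 1.36]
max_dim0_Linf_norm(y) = 1.93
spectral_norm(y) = 3.36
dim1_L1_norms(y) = [5.07, 1.86, 2.28]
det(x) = 3.00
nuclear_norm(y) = 5.18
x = z @ y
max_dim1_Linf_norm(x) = 5.42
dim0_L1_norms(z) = [3.11, 3.54, 1.73]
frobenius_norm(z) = 3.45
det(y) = -1.79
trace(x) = 7.90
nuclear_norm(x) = 11.09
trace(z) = -1.31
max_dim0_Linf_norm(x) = 5.42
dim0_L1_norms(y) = [2.51, 1.79, 4.91]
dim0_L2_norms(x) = [4.46, 3.26, 7.3]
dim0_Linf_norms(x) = [3.3, 2.37, 5.42]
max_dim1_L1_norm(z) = 3.76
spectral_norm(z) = 3.12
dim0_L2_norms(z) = [2.11, 2.35, 1.39]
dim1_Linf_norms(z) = [2.01, 1.46, 1.36]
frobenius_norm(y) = 3.68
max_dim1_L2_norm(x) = 6.77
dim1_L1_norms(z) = [3.76, 2.75, 1.87]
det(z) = -1.67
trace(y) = -0.24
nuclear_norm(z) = 4.91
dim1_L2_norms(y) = [2.95, 1.47, 1.65]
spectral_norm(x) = 8.94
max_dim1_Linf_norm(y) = 1.93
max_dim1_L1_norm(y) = 5.07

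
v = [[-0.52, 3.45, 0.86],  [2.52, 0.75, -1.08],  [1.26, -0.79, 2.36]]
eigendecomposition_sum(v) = [[(-1.85+0j), 1.71-0.00j, (0.61-0j)], [1.32-0.00j, (-1.22+0j), (-0.44+0j)], [(0.6-0j), -0.55+0.00j, (-0.2+0j)]] + [[0.66-0.25j, (0.87-1.11j), 0.12+1.67j], [0.60-0.03j, 0.99-0.68j, -0.32+1.38j], [0.33-0.66j, -0.12-1.46j, (1.28+1.19j)]] + [[(0.66+0.25j), (0.87+1.11j), 0.12-1.67j], [0.60+0.03j, 0.99+0.68j, (-0.32-1.38j)], [(0.33+0.66j), (-0.12+1.46j), 1.28-1.19j]]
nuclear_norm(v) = 9.21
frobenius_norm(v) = 5.36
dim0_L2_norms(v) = [2.87, 3.62, 2.73]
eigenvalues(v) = [(-3.27+0j), (2.93+0.26j), (2.93-0.26j)]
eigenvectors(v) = [[(-0.79+0j), 0.44+0.41j, 0.44-0.41j], [(0.56+0j), (0.25+0.44j), (0.25-0.44j)], [(0.26+0j), 0.62+0.00j, 0.62-0.00j]]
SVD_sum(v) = [[-0.62, 3.47, 0.20], [-0.04, 0.23, 0.01], [0.15, -0.85, -0.05]] + [[-0.05, -0.01, 0.01], [2.67, 0.52, -0.61], [0.52, 0.10, -0.12]] + [[0.15, -0.01, 0.65], [-0.11, 0.01, -0.48], [0.59, -0.04, 2.53]]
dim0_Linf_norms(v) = [2.52, 3.45, 2.36]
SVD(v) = [[-0.97, 0.02, 0.25],[-0.06, -0.98, -0.18],[0.24, -0.19, 0.95]] @ diag([3.64245984153346, 2.842478871857037, 2.725050488681336]) @ [[0.18, -0.98, -0.06], [-0.96, -0.18, 0.22], [0.23, -0.01, 0.97]]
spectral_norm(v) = 3.64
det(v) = -28.21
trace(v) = 2.59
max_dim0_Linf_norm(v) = 3.45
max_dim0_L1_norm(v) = 4.99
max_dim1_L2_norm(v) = 3.59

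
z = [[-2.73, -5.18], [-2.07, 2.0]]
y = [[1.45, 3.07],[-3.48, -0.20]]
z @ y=[[14.07, -7.35],[-9.96, -6.75]]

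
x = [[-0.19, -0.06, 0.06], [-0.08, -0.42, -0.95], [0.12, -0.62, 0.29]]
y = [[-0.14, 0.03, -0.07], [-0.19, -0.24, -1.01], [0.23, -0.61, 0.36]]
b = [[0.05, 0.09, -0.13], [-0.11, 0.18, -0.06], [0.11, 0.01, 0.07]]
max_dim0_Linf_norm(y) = 1.01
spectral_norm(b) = 0.25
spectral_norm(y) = 1.11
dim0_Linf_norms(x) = [0.19, 0.62, 0.95]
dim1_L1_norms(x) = [0.31, 1.45, 1.03]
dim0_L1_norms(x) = [0.39, 1.1, 1.3]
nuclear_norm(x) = 1.94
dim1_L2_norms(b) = [0.17, 0.22, 0.13]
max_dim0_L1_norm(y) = 1.44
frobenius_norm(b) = 0.30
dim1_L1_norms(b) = [0.27, 0.35, 0.19]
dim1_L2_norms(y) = [0.16, 1.06, 0.74]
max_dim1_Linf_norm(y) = 1.01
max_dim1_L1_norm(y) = 1.44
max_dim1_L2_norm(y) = 1.06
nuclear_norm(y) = 1.89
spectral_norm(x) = 1.04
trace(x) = -0.32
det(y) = 0.08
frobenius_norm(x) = 1.27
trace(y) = -0.02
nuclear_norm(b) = 0.49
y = b + x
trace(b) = 0.30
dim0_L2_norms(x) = [0.24, 0.75, 1.0]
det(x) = 0.15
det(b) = 0.00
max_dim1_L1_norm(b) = 0.35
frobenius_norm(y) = 1.30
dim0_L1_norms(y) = [0.56, 0.88, 1.44]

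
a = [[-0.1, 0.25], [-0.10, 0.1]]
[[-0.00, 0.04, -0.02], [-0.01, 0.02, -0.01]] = a @ [[0.10,-0.12,0.07], [0.04,0.13,-0.06]]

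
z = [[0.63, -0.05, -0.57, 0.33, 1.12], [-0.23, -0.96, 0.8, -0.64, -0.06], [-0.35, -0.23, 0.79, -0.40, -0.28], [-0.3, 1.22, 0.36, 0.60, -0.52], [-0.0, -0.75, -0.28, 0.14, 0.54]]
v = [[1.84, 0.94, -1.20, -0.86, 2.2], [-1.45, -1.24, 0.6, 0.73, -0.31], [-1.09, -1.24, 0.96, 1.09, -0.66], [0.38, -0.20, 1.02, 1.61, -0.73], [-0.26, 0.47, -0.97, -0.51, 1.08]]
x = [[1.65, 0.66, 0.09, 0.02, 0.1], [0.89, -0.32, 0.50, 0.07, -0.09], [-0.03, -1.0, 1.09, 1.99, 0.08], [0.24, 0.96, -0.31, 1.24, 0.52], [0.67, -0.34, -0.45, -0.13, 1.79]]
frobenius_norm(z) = 2.91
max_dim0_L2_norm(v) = 2.66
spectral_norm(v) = 4.74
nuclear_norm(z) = 5.05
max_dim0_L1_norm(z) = 3.21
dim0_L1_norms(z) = [1.51, 3.21, 2.8, 2.11, 2.52]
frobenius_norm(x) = 4.17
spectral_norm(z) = 2.01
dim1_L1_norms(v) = [7.04, 4.33, 5.04, 3.94, 3.29]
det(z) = -0.07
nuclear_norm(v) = 8.54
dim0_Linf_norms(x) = [1.65, 1.0, 1.09, 1.99, 1.79]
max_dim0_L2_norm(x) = 2.35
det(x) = 0.04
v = z @ x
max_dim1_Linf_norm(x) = 1.99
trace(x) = 5.45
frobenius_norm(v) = 5.31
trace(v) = 4.25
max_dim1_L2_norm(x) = 2.48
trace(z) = 1.60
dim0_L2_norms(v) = [2.62, 2.05, 2.17, 2.3, 2.66]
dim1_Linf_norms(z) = [1.12, 0.96, 0.79, 1.22, 0.75]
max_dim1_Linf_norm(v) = 2.2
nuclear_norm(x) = 8.15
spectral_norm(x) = 2.59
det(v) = 0.04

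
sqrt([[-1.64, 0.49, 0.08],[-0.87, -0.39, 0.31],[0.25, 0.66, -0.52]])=[[-0.99-0.03j,(0.94+0.07j),(-0.25+0.05j)], [-2.18-0.08j,1.24+0.17j,(-0.15+0.12j)], [(2.4-0.15j),(-1.13+0.34j),(0.04+0.24j)]]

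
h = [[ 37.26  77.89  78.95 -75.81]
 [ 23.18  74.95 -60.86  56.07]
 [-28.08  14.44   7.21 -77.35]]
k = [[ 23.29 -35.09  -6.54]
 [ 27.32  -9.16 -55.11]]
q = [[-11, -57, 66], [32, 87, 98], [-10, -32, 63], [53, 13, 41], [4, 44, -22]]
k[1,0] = 27.32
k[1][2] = -55.11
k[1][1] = -9.16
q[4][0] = 4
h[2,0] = -28.08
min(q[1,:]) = 32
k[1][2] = -55.11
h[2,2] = 7.21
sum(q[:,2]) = 246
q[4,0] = 4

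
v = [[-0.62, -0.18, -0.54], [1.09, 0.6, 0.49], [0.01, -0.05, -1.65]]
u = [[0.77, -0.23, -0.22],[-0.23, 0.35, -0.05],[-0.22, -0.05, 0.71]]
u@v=[[-0.73, -0.27, -0.17], [0.52, 0.25, 0.38], [0.09, -0.03, -1.08]]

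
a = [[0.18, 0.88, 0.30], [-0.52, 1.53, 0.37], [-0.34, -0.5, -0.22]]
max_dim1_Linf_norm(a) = 1.53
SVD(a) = [[0.46, -0.52, 0.72], [0.85, 0.49, -0.19], [-0.25, 0.70, 0.67]] @ diag([1.9223476184172805, 0.6029625667529531, 0.003972034755777014]) @ [[-0.14, 0.95, 0.26], [-0.97, -0.09, -0.21], [0.18, 0.29, -0.94]]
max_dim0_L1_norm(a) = 2.91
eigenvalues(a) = [(0.75+0.31j), (0.75-0.31j), (-0.01+0j)]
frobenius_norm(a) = 2.01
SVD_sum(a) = [[-0.13, 0.85, 0.24], [-0.23, 1.56, 0.43], [0.07, -0.46, -0.13]] + [[0.31, 0.03, 0.07], [-0.29, -0.03, -0.06], [-0.41, -0.04, -0.09]] + [[0.0, 0.0, -0.0], [-0.00, -0.0, 0.0], [0.0, 0.00, -0.0]]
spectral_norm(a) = 1.92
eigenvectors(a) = [[(0.62+0j), (0.62-0j), (-0.17+0j)], [0.57+0.20j, (0.57-0.2j), (-0.29+0j)], [(-0.5+0.05j), -0.50-0.05j, 0.94+0.00j]]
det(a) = -0.00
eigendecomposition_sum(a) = [[0.09+1.08j, 0.44-1.13j, 0.15-0.15j], [(-0.26+1.02j), 0.77-0.90j, (0.18-0.09j)], [-0.17-0.85j, -0.25+0.94j, (-0.11+0.13j)]] + [[(0.09-1.08j), (0.44+1.13j), 0.15+0.15j], [(-0.26-1.02j), 0.77+0.90j, (0.18+0.09j)], [(-0.17+0.85j), (-0.25-0.94j), (-0.11-0.13j)]] + [[0.00-0.00j, (-0+0j), 0j], [-0j, (-0+0j), 0.00+0.00j], [(-0.01+0j), 0.00-0.00j, -0.01-0.00j]]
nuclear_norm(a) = 2.53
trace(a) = 1.49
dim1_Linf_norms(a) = [0.88, 1.53, 0.5]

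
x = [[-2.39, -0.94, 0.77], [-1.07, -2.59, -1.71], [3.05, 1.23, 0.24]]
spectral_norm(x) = 4.75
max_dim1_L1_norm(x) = 5.37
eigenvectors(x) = [[-0.34+0.00j, (0.66+0j), 0.66-0.00j], [(0.51+0j), (-0.22-0.41j), (-0.22+0.41j)], [-0.79+0.00j, -0.59+0.04j, -0.59-0.04j]]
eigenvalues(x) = [(0.77+0j), (-2.76+0.64j), (-2.76-0.64j)]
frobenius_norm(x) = 5.37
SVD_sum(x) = [[-1.89, -1.34, -0.36],[-2.1, -1.49, -0.39],[2.58, 1.83, 0.48]] + [[-0.62, 0.64, 0.86], [1.0, -1.03, -1.39], [0.36, -0.37, -0.5]] + [[0.12, -0.24, 0.26], [0.03, -0.07, 0.07], [0.12, -0.23, 0.25]]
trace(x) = -4.74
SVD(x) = [[-0.49, 0.50, 0.71], [-0.55, -0.81, 0.20], [0.67, -0.29, 0.68]] @ diag([4.745449319606601, 2.4571690196185796, 0.5307835378682281]) @ [[0.81, 0.57, 0.15], [-0.50, 0.52, 0.7], [0.32, -0.64, 0.7]]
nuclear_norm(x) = 7.73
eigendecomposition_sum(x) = [[0.23+0.00j, (0.03+0j), (0.25+0j)], [-0.35+0.00j, (-0.04+0j), -0.37+0.00j], [0.54+0.00j, 0.06+0.00j, 0.58+0.00j]] + [[-1.31-1.29j,-0.48-2.31j,(0.26-0.93j)], [(-0.36+1.26j),(-1.28+1.09j),(-0.67+0.15j)], [1.26+1.07j,0.58+2.02j,-0.17+0.84j]] + [[(-1.31+1.29j), -0.48+2.31j, 0.26+0.93j], [-0.36-1.26j, (-1.28-1.09j), -0.67-0.15j], [1.26-1.07j, (0.58-2.02j), -0.17-0.84j]]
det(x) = 6.19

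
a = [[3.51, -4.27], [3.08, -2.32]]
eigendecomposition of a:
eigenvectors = [[(0.76+0j),0.76-0.00j], [0.52-0.39j,(0.52+0.39j)]]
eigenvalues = [(0.59+2.16j), (0.59-2.16j)]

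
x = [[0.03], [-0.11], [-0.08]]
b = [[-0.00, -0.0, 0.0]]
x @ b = [[0.0, 0.0, 0.00], [0.00, 0.00, 0.00], [0.00, 0.0, 0.0]]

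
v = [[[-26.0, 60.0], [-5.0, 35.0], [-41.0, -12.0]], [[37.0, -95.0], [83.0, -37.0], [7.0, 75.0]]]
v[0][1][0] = -5.0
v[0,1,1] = 35.0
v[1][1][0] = 83.0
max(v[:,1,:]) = 83.0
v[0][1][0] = -5.0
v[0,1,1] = 35.0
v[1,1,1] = -37.0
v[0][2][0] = -41.0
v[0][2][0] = -41.0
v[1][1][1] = -37.0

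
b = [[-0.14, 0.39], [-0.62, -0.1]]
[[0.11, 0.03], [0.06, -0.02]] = b@[[-0.14, 0.02],[0.23, 0.09]]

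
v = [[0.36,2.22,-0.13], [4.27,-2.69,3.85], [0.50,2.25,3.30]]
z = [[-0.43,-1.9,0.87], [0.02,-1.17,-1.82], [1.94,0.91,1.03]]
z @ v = [[-7.83,6.11,-4.39], [-5.9,-0.9,-10.51], [5.1,4.18,6.65]]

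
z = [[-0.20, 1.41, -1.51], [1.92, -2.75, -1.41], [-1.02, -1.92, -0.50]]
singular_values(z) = [3.94, 2.08, 1.64]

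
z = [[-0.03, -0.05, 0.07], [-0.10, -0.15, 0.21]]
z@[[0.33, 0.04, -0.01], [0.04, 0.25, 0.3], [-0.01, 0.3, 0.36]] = [[-0.01, 0.01, 0.01], [-0.04, 0.02, 0.03]]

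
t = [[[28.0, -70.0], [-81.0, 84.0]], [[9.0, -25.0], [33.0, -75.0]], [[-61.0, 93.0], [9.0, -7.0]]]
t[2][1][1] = -7.0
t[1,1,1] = -75.0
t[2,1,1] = -7.0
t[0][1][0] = -81.0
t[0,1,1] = 84.0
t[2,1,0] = 9.0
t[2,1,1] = -7.0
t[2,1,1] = -7.0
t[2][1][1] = -7.0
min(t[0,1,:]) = -81.0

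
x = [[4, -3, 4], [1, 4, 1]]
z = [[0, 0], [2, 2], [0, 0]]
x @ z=[[-6, -6], [8, 8]]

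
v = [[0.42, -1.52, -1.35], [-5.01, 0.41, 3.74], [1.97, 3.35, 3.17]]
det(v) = -16.307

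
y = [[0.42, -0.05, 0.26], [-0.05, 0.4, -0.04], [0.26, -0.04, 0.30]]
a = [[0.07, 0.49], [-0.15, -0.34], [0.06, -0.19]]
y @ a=[[0.05, 0.17], [-0.07, -0.15], [0.04, 0.08]]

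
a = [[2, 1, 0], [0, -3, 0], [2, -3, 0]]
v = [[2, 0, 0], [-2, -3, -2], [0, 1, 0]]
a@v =[[2, -3, -2], [6, 9, 6], [10, 9, 6]]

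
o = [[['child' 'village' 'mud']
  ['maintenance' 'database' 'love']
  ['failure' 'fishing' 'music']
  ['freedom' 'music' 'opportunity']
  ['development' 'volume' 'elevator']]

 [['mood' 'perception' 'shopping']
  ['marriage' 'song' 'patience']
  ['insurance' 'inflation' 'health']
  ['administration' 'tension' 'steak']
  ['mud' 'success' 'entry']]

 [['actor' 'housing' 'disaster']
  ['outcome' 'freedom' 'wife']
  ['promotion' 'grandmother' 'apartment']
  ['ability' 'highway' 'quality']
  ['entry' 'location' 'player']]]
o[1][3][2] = 'steak'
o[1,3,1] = 'tension'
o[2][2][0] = 'promotion'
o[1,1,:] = ['marriage', 'song', 'patience']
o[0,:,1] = ['village', 'database', 'fishing', 'music', 'volume']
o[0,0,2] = 'mud'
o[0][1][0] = 'maintenance'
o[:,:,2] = [['mud', 'love', 'music', 'opportunity', 'elevator'], ['shopping', 'patience', 'health', 'steak', 'entry'], ['disaster', 'wife', 'apartment', 'quality', 'player']]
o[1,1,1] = 'song'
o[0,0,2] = 'mud'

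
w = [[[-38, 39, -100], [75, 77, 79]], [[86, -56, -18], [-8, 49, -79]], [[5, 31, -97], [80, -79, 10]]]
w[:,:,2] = [[-100, 79], [-18, -79], [-97, 10]]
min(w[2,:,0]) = 5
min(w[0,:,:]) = -100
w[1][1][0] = -8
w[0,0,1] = 39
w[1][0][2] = -18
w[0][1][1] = 77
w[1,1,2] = -79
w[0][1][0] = 75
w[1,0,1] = -56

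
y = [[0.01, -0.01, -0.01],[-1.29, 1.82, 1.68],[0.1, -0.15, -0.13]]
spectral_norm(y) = 2.80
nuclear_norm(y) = 2.81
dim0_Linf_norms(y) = [1.29, 1.82, 1.68]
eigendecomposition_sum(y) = [[0.01, -0.01, -0.01], [-1.30, 1.82, 1.69], [0.11, -0.15, -0.14]] + [[0.00, 0.00, 0.0], [-0.0, -0.0, -0.00], [0.0, 0.0, 0.00]] + [[0.0, -0.00, -0.00], [0.01, -0.0, -0.01], [-0.01, 0.00, 0.01]]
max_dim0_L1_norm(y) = 1.98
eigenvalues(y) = [1.69, 0.0, 0.01]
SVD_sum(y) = [[0.01,-0.01,-0.01],[-1.29,1.82,1.68],[0.1,-0.14,-0.13]] + [[0.00, 0.0, -0.0], [-0.00, -0.00, 0.00], [-0.00, -0.01, 0.00]] + [[0.00, -0.0, 0.00], [0.0, -0.00, 0.00], [0.00, -0.00, 0.0]]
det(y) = 0.00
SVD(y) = [[-0.01, -0.23, 0.97], [1.00, 0.08, 0.02], [-0.08, 0.97, 0.23]] @ diag([2.8015258532012344, 0.00704003886099619, 0.0018252939306389888]) @ [[-0.46, 0.65, 0.6], [-0.43, -0.76, 0.49], [0.78, -0.03, 0.63]]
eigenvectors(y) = [[-0.01,0.70,-0.07],[1.00,-0.15,-0.71],[-0.08,0.70,0.71]]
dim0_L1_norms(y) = [1.4, 1.98, 1.82]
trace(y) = 1.70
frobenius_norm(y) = 2.80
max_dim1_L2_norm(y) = 2.79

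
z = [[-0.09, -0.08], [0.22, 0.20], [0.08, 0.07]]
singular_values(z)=[0.34, 0.0]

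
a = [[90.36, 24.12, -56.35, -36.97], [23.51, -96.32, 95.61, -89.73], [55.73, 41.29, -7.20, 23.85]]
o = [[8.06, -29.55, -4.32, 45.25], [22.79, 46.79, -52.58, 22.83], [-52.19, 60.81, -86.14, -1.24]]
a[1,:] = [23.51, -96.32, 95.61, -89.73]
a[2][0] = 55.73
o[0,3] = 45.25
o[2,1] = 60.81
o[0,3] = 45.25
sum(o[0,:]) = 19.439999999999998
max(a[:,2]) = 95.61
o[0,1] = -29.55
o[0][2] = -4.32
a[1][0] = 23.51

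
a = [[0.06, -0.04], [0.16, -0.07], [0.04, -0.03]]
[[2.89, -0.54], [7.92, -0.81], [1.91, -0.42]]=a @ [[51.96,  2.52], [5.59,  17.32]]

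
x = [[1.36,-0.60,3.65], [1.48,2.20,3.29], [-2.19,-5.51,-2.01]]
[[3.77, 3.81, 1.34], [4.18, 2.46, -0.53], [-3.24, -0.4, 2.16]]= x @ [[-0.57,  0.4,  0.91], [0.34,  -0.39,  -0.72], [1.30,  0.83,  -0.09]]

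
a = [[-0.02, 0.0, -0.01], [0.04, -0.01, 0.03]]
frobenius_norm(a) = 0.06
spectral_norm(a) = 0.06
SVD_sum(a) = [[-0.02,0.0,-0.01], [0.04,-0.01,0.03]] + [[-0.00,-0.00,0.0], [-0.0,-0.00,0.00]]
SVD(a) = [[-0.39, 0.92], [0.92, 0.39]] @ diag([0.05541381265149109, 0.005413812651491094]) @ [[0.81, -0.17, 0.57],[-0.49, -0.73, 0.48]]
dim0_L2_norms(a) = [0.04, 0.01, 0.03]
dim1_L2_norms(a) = [0.02, 0.05]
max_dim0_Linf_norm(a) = 0.04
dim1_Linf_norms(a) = [0.02, 0.04]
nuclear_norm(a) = 0.06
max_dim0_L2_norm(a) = 0.04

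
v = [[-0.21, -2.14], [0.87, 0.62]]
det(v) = 1.732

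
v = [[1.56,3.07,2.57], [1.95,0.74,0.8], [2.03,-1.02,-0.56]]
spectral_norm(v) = 4.66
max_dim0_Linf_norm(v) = 3.07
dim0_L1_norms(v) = [5.54, 4.83, 3.93]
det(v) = -0.01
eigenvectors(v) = [[0.82, 0.62, -0.09], [0.52, -0.19, -0.61], [0.24, -0.76, 0.79]]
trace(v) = 1.74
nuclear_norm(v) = 7.35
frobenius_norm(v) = 5.38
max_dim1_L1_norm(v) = 7.2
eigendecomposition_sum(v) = [[2.61, 1.8, 1.70], [1.63, 1.13, 1.06], [0.76, 0.52, 0.49]] + [[-1.05, 1.27, 0.87], [0.32, -0.39, -0.26], [1.27, -1.54, -1.05]] + [[-0.0, 0.00, -0.00], [-0.00, 0.00, -0.00], [0.00, -0.00, 0.0]]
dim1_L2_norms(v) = [4.3, 2.23, 2.34]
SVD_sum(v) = [[2.00,  2.86,  2.45], [0.88,  1.25,  1.08], [-0.02,  -0.03,  -0.03]] + [[-0.44, 0.21, 0.11], [1.07, -0.51, -0.28], [2.05, -0.99, -0.53]] + [[-0.0, -0.0, 0.0], [0.0, 0.00, -0.0], [-0.0, -0.0, 0.0]]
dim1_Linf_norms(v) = [3.07, 1.95, 2.03]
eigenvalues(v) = [4.23, -2.49, 0.0]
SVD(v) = [[-0.92, 0.19, 0.35], [-0.4, -0.45, -0.8], [0.01, -0.87, 0.49]] @ diag([4.659770553429209, 2.6860636634711814, 0.0006206237376038834]) @ [[-0.47, -0.67, -0.58], [-0.88, 0.42, 0.23], [-0.09, -0.61, 0.79]]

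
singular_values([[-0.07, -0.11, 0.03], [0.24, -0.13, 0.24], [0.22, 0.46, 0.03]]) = [0.53, 0.36, 0.04]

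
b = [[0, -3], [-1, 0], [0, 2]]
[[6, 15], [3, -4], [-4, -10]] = b @[[-3, 4], [-2, -5]]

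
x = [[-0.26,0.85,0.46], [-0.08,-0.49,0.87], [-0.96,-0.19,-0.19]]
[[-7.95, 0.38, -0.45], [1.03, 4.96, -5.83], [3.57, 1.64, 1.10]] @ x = [[2.47, -6.86, -3.24],[4.93, -0.45, 5.90],[-2.12, 2.02, 2.86]]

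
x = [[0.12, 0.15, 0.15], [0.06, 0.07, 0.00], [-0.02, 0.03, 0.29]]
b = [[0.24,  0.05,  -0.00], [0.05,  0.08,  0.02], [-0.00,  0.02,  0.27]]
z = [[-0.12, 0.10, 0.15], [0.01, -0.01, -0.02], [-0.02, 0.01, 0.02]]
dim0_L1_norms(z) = [0.15, 0.12, 0.19]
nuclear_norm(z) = 0.23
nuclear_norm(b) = 0.59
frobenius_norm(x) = 0.39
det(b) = 0.00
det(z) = 0.00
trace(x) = 0.48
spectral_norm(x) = 0.35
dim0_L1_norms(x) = [0.2, 0.25, 0.44]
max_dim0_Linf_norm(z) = 0.15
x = b + z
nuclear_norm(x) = 0.53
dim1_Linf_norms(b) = [0.24, 0.08, 0.27]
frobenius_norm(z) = 0.22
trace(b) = 0.59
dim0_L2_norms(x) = [0.14, 0.17, 0.33]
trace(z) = -0.11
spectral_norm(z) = 0.22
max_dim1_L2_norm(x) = 0.29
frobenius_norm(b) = 0.38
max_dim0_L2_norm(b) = 0.27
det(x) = 0.00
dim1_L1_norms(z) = [0.37, 0.04, 0.05]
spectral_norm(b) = 0.27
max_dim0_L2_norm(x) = 0.33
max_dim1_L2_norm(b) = 0.27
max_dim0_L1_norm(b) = 0.29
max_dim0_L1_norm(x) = 0.44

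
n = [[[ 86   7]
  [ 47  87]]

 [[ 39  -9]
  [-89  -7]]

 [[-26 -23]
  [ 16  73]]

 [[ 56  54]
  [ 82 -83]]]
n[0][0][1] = 7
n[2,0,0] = -26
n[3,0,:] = [56, 54]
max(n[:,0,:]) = 86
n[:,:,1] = [[7, 87], [-9, -7], [-23, 73], [54, -83]]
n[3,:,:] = [[56, 54], [82, -83]]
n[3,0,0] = 56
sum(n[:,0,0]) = 155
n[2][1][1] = 73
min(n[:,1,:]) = -89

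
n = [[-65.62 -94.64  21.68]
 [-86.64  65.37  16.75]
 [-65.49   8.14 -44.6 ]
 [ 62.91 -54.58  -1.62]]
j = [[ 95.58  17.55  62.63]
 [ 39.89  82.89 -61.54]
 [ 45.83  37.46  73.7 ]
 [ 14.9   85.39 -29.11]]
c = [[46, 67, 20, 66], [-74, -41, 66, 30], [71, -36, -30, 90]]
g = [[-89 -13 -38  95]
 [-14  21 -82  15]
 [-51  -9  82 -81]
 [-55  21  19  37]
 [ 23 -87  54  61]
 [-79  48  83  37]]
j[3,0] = 14.9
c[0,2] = 20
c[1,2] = 66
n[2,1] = 8.14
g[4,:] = [23, -87, 54, 61]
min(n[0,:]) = -94.64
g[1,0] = -14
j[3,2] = -29.11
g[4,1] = -87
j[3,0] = 14.9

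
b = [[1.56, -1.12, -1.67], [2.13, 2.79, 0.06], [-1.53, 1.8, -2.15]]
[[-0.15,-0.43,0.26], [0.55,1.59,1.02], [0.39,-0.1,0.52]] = b @ [[0.01, 0.23, 0.17], [0.19, 0.39, 0.24], [-0.03, 0.21, -0.16]]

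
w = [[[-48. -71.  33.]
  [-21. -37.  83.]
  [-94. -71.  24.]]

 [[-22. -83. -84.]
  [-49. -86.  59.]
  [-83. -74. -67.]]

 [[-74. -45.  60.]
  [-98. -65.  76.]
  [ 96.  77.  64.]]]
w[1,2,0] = -83.0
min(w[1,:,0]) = -83.0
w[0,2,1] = -71.0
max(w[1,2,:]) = -67.0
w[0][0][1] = -71.0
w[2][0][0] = -74.0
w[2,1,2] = 76.0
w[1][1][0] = -49.0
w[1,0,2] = -84.0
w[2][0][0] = -74.0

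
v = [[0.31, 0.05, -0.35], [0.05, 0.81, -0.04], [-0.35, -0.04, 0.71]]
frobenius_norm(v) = 1.23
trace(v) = 1.83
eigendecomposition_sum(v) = [[0.08, -0.00, 0.05], [-0.00, 0.0, -0.00], [0.05, -0.0, 0.03]] + [[0.2,0.18,-0.34], [0.18,0.16,-0.31], [-0.34,-0.31,0.57]] + [[0.03, -0.13, -0.05], [-0.13, 0.65, 0.27], [-0.05, 0.27, 0.11]]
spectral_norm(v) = 0.94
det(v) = 0.08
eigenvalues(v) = [0.11, 0.94, 0.78]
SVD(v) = [[-0.47, -0.18, -0.87], [-0.42, 0.91, 0.03], [0.78, 0.38, -0.5]] @ diag([0.9405434851431795, 0.7833368121373111, 0.10611970271950966]) @ [[-0.47,-0.42,0.78], [-0.18,0.91,0.38], [-0.87,0.03,-0.50]]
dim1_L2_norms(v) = [0.47, 0.81, 0.79]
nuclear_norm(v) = 1.83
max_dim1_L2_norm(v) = 0.81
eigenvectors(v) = [[0.87, -0.47, -0.18], [-0.03, -0.42, 0.91], [0.5, 0.78, 0.38]]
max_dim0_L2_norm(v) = 0.81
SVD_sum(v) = [[0.2,0.18,-0.34], [0.18,0.16,-0.31], [-0.34,-0.31,0.57]] + [[0.03, -0.13, -0.05], [-0.13, 0.65, 0.27], [-0.05, 0.27, 0.11]] + [[0.08,-0.00,0.05],[-0.00,0.0,-0.00],[0.05,-0.0,0.03]]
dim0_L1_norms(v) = [0.71, 0.9, 1.1]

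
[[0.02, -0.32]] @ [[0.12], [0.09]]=[[-0.03]]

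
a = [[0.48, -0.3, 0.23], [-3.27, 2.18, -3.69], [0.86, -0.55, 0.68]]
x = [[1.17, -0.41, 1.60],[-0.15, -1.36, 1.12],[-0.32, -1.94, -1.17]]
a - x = [[-0.69, 0.11, -1.37],[-3.12, 3.54, -4.81],[1.18, 1.39, 1.85]]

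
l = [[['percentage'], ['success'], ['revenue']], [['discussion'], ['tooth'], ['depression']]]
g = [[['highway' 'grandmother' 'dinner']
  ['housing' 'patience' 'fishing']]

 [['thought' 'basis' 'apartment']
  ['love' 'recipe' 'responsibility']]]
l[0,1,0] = 'success'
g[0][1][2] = 'fishing'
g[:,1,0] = ['housing', 'love']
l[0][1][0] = 'success'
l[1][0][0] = 'discussion'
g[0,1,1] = 'patience'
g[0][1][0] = 'housing'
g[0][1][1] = 'patience'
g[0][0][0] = 'highway'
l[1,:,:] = [['discussion'], ['tooth'], ['depression']]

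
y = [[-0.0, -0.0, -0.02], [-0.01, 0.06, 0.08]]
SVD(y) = [[-0.16,  0.99], [0.99,  0.16]] @ diag([0.1017698525937154, 0.011953957631405377]) @ [[-0.10, 0.58, 0.81], [-0.13, 0.80, -0.59]]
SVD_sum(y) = [[0.00, -0.01, -0.01], [-0.01, 0.06, 0.08]] + [[-0.00, 0.01, -0.01], [-0.0, 0.0, -0.00]]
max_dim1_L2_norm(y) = 0.1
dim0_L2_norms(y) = [0.01, 0.06, 0.08]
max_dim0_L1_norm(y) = 0.1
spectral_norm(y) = 0.10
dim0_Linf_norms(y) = [0.01, 0.06, 0.08]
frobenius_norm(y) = 0.10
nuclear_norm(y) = 0.11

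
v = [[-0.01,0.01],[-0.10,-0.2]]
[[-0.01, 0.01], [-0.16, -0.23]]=v @ [[1.03,-0.06], [0.30,1.18]]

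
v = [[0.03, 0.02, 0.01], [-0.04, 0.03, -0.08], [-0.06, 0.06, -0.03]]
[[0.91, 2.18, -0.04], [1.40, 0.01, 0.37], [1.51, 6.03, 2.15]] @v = [[-0.06, 0.08, -0.16],[0.02, 0.05, 0.00],[-0.32, 0.34, -0.53]]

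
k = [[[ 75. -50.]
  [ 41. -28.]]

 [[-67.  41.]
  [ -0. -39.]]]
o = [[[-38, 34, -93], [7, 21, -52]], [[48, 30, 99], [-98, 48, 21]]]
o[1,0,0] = 48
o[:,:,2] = [[-93, -52], [99, 21]]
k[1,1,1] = -39.0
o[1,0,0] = 48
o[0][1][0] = 7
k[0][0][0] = 75.0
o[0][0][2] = -93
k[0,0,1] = -50.0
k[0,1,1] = -28.0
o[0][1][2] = -52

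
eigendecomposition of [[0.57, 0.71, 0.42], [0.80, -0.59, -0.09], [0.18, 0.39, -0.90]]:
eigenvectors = [[0.88+0.00j,(0.11+0.31j),0.11-0.31j], [0.43+0.00j,(0.06-0.63j),(0.06+0.63j)], [0.17+0.00j,(-0.7+0j),-0.70-0.00j]]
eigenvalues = [(1+0j), (-0.96+0.27j), (-0.96-0.27j)]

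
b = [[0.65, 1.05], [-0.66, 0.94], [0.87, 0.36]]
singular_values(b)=[1.52, 1.19]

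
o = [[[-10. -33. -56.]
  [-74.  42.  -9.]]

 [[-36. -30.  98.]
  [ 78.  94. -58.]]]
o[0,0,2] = -56.0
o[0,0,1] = -33.0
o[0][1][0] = -74.0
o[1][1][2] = -58.0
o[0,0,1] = -33.0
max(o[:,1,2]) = -9.0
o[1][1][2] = -58.0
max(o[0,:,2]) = -9.0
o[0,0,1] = -33.0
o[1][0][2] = 98.0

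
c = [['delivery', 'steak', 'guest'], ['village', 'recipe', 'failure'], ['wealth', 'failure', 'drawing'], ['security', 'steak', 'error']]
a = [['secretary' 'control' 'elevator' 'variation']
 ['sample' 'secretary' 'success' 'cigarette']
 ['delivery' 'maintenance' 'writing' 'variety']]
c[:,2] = ['guest', 'failure', 'drawing', 'error']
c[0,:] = ['delivery', 'steak', 'guest']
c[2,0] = 'wealth'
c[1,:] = ['village', 'recipe', 'failure']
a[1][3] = 'cigarette'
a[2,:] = ['delivery', 'maintenance', 'writing', 'variety']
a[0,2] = 'elevator'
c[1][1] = 'recipe'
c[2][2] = 'drawing'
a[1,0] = 'sample'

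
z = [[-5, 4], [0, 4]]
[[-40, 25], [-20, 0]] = z @ [[4, -5], [-5, 0]]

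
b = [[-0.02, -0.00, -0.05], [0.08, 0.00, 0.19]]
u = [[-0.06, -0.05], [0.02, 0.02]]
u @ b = [[-0.00, 0.0, -0.01], [0.00, 0.0, 0.0]]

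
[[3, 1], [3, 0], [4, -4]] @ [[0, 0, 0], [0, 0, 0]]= [[0, 0, 0], [0, 0, 0], [0, 0, 0]]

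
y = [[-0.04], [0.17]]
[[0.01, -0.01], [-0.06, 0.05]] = y @ [[-0.37, 0.3]]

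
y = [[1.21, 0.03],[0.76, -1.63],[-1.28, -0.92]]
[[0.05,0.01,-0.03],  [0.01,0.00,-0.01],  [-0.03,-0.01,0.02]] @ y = [[0.11, 0.01],[0.02, 0.01],[-0.07, -0.00]]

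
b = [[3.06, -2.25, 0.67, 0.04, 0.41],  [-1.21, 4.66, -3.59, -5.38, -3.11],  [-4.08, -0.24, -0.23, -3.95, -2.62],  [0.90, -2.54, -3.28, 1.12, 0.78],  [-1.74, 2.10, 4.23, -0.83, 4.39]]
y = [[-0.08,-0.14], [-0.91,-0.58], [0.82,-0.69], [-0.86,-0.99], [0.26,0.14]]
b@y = [[2.42,0.43],  [-3.27,4.83],  [3.07,4.41],  [-1.21,2.61],  [3.55,-2.46]]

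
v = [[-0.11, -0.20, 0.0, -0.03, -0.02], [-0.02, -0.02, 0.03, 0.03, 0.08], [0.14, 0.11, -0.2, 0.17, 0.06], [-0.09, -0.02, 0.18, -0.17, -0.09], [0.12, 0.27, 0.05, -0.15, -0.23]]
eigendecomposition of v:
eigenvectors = [[-0.01, 0.23, 0.81, 0.54, 0.48], [0.13, 0.28, -0.48, -0.33, -0.30], [0.5, -0.39, 0.03, 0.52, 0.53], [-0.54, 0.16, -0.34, 0.48, 0.54], [-0.66, -0.83, 0.08, -0.31, -0.34]]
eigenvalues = [-0.44, -0.3, 0.02, -0.0, -0.0]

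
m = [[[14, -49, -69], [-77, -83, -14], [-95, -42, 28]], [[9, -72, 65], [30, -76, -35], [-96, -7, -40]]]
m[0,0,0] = 14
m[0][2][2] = 28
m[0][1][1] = -83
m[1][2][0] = -96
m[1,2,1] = -7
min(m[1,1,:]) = -76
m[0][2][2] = 28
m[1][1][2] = -35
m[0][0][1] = -49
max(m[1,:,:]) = 65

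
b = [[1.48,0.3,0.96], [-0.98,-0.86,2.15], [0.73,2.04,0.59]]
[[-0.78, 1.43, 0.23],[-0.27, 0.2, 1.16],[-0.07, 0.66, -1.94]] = b@[[-0.41, 0.72, 0.24], [0.18, -0.05, -1.1], [-0.24, 0.40, 0.21]]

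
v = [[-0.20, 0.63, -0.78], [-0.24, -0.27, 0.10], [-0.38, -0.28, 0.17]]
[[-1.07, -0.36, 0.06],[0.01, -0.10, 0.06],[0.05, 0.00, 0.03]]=v@[[0.38, -0.14, 0.03], [0.13, 0.96, -0.41], [1.38, 1.27, -0.41]]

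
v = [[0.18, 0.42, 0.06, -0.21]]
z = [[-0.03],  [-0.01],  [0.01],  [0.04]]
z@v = [[-0.01, -0.01, -0.0, 0.01], [-0.00, -0.00, -0.0, 0.0], [0.0, 0.00, 0.0, -0.00], [0.01, 0.02, 0.00, -0.01]]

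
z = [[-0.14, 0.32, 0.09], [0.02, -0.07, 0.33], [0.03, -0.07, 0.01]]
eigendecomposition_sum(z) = [[0j, (-0-0j), (0.01+0j)], [0.00+0.00j, -0.00-0.00j, 0.00+0.00j], [0.00+0.00j, -0.00-0.00j, 0j]] + [[(-0.07-0.07j), (0.16+0.19j), 0.04-0.47j],[0.01-0.04j, -0.03+0.09j, 0.16-0.07j],[(0.01+0.01j), (-0.03-0.03j), 0.00+0.09j]] + [[-0.07+0.07j,(0.16-0.19j),0.04+0.47j], [(0.01+0.04j),(-0.03-0.09j),0.16+0.07j], [(0.01-0.01j),(-0.03+0.03j),-0.09j]]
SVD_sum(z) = [[-0.14,0.31,0.13],[-0.02,0.04,0.02],[0.03,-0.06,-0.02]] + [[-0.0, 0.01, -0.04], [0.04, -0.11, 0.31], [0.0, -0.01, 0.03]] + [[0.00, 0.0, 0.00], [-0.00, -0.0, -0.0], [0.0, 0.0, 0.0]]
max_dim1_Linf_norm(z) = 0.33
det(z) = 0.00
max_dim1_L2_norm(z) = 0.36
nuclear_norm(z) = 0.71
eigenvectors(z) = [[-0.92+0.00j, 0.92+0.00j, 0.92-0.00j], [(-0.4+0j), 0.16+0.31j, (0.16-0.31j)], [(-0.03+0j), (-0.17+0.02j), (-0.17-0.02j)]]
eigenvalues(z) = [0j, (-0.1+0.11j), (-0.1-0.11j)]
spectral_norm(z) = 0.37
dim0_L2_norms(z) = [0.14, 0.33, 0.34]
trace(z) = -0.20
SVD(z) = [[-0.97, 0.11, 0.2],[-0.13, -0.99, -0.08],[0.18, -0.11, 0.98]] @ diag([0.3681844434148286, 0.3385855191665274, 0.00024867256793865197]) @ [[0.38, -0.86, -0.35], [-0.11, 0.33, -0.94], [0.92, 0.39, 0.03]]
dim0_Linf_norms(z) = [0.14, 0.32, 0.33]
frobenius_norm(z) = 0.50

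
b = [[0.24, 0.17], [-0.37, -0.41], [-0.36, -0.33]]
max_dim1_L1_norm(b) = 0.78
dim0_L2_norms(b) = [0.57, 0.55]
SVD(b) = [[-0.37, -0.76], [0.7, -0.61], [0.62, 0.24]] @ diag([0.7914751912370064, 0.059724548188698434]) @ [[-0.72, -0.70], [-0.70, 0.72]]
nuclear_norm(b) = 0.85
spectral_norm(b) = 0.79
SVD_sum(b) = [[0.21,0.20], [-0.40,-0.38], [-0.35,-0.34]] + [[0.03, -0.03], [0.03, -0.03], [-0.01, 0.01]]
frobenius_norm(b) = 0.79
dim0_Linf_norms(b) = [0.37, 0.41]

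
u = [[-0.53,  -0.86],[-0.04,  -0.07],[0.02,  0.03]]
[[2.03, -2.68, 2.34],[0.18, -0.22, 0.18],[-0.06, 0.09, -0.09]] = u@ [[4.54, -0.7, -3.47], [-5.16, 3.55, -0.58]]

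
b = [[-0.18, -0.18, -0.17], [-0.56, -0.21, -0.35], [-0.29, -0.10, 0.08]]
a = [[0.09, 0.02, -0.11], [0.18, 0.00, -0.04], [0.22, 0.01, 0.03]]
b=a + [[-0.27, -0.20, -0.06], [-0.74, -0.21, -0.31], [-0.51, -0.11, 0.05]]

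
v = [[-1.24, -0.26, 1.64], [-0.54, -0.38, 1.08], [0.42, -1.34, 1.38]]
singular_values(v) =[2.78, 1.43, 0.0]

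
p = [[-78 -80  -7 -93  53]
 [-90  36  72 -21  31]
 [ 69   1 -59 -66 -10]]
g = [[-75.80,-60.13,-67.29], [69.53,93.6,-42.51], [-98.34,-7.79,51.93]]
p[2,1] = 1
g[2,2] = 51.93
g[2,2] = 51.93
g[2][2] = 51.93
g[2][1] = -7.79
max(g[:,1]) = 93.6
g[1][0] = 69.53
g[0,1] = -60.13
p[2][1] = 1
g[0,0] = -75.8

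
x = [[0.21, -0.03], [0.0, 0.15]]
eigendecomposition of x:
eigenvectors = [[1.0, 0.45], [0.0, 0.89]]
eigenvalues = [0.21, 0.15]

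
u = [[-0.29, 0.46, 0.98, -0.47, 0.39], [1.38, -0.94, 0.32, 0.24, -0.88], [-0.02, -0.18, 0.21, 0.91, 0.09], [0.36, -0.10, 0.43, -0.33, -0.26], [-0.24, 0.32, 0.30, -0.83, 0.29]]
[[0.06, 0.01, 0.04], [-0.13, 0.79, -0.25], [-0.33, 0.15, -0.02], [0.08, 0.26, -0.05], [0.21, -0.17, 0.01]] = u @[[0.06, 0.21, -0.08], [0.3, -0.13, 0.29], [-0.11, 0.3, -0.03], [-0.26, 0.10, 0.06], [-0.19, -0.29, -0.15]]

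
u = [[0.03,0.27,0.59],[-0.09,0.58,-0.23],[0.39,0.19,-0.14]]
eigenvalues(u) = [(-0.54+0j), (0.51+0.25j), (0.51-0.25j)]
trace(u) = 0.47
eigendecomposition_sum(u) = [[-0.23-0.00j, (-0+0j), 0.34-0.00j], [(0.03+0j), 0.00-0.00j, (-0.04+0j)], [0.21+0.00j, -0j, -0.31+0.00j]] + [[(0.13+0.1j), 0.14-0.28j, (0.13+0.14j)], [-0.06+0.15j, 0.29+0.05j, (-0.1+0.15j)], [(0.09+0.07j), (0.09-0.19j), (0.09+0.1j)]] + [[(0.13-0.1j), 0.14+0.28j, (0.13-0.14j)], [(-0.06-0.15j), (0.29-0.05j), (-0.1-0.15j)], [0.09-0.07j, (0.09+0.19j), 0.09-0.10j]]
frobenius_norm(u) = 1.01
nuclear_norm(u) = 1.72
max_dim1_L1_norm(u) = 0.9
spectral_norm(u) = 0.67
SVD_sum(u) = [[0.02, 0.22, -0.02], [0.06, 0.58, -0.05], [0.03, 0.24, -0.02]] + [[-0.03, 0.06, 0.61], [0.01, -0.02, -0.17], [0.01, -0.01, -0.14]] + [[0.04, -0.0, 0.0], [-0.16, 0.02, -0.01], [0.36, -0.04, 0.02]]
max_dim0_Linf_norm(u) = 0.59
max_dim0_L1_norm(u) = 1.04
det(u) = -0.17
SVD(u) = [[-0.33, -0.94, -0.1],[-0.87, 0.26, 0.41],[-0.36, 0.22, -0.91]] @ diag([0.6698795862463699, 0.6491290906772127, 0.3962231234632421]) @ [[-0.11,-0.99,0.09], [0.05,-0.09,-0.99], [-0.99,0.1,-0.06]]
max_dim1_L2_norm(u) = 0.65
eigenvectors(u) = [[0.73+0.00j, 0.65+0.00j, 0.65-0.00j], [(-0.08+0j), (0.17+0.59j), 0.17-0.59j], [-0.67+0.00j, (0.44+0j), 0.44-0.00j]]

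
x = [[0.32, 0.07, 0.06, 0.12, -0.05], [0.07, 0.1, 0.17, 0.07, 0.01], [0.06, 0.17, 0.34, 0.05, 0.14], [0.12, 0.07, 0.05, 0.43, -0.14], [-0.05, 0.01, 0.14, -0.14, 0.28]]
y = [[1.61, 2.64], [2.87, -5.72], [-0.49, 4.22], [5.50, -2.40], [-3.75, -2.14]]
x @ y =[[1.53, 0.52], [0.66, 0.14], [0.17, 0.2], [3.26, -0.60], [-1.94, 0.14]]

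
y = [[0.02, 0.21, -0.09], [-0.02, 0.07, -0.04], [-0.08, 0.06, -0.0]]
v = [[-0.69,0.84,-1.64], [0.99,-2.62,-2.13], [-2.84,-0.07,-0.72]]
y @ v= [[0.45, -0.53, -0.42], [0.20, -0.2, -0.09], [0.11, -0.22, 0.00]]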